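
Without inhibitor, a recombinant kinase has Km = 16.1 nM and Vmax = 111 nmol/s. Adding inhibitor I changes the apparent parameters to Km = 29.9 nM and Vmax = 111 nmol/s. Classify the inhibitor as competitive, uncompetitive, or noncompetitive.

Km increases (16.1 → 29.9 nM) while Vmax is unchanged — the hallmark of competitive inhibition.

competitive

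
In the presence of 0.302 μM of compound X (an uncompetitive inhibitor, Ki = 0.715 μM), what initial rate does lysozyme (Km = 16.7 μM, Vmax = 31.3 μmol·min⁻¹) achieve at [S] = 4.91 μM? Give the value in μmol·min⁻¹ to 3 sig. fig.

With α = 1 + [I]/Ki = 1 + 0.302/0.715 = 1.422, the uncompetitive rate law is v = (Vmax/α)·[S] / (Km/α + [S]).
v = (31.3/1.422)×4.91 / (16.7/1.422 + 4.91) = 108.0/16.65 = 6.49 μmol·min⁻¹.

6.49 μmol·min⁻¹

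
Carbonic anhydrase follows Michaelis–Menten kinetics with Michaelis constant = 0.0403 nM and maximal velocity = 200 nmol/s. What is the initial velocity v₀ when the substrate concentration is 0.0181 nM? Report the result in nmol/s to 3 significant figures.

62.0 nmol/s

[S]/(Km+[S]) = 0.0181/0.05840 = 0.3099, the fractional saturation.
v = 0.3099 × Vmax = 0.3099 × 200 = 62.0 nmol/s.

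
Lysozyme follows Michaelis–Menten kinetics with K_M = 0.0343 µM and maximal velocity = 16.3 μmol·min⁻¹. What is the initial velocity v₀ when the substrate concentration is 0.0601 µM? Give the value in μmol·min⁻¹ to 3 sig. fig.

[S]/(Km+[S]) = 0.0601/0.09440 = 0.6367, the fractional saturation.
v = 0.6367 × Vmax = 0.6367 × 16.3 = 10.4 μmol·min⁻¹.

10.4 μmol·min⁻¹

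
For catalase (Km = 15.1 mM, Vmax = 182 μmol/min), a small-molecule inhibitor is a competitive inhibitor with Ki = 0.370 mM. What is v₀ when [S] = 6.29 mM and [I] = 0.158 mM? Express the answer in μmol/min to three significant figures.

With α = 1 + [I]/Ki = 1 + 0.158/0.370 = 1.427, the competitive rate law is v = Vmax[S] / (αKm + [S]).
v = 182×6.29 / (1.427×15.1 + 6.29) = 1145/27.84 = 41.1 μmol/min.

41.1 μmol/min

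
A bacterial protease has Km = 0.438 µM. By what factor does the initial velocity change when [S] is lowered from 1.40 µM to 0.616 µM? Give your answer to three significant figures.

0.767

Since Vmax cancels, v₂/v₁ = [S]₂(Km+[S]₁) / [S]₁(Km+[S]₂).
= 0.616×(0.438+1.40) / (1.40×(0.438+0.616)) = 1.132/1.476 = 0.767.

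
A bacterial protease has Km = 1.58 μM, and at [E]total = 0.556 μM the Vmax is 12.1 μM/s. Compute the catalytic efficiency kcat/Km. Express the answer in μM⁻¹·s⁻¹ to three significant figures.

13.8 μM⁻¹·s⁻¹

kcat = Vmax/[E]total = 12.1/0.556 = 21.8 s⁻¹.
kcat/Km = 21.8/1.58 = 13.8 μM⁻¹·s⁻¹.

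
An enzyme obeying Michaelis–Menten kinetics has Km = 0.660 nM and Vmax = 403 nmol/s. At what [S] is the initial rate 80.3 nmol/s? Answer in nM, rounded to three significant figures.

0.164 nM

Rearranging v = Vmax[S]/(Km+[S]) gives [S] = Km·v/(Vmax − v).
[S] = 0.660 × 80.3 / (403 − 80.3) = 53.00/322.7 = 0.164 nM.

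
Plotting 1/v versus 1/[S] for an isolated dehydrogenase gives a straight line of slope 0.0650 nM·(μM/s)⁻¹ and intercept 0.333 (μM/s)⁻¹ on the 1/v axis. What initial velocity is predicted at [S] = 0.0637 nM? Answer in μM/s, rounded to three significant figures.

The y-intercept is 1/Vmax, so Vmax = 1/0.333 = 3.00 μM/s.
The slope is Km/Vmax, so Km = 0.0650 × 3.00 = 0.195 nM.
Then v = 3.00 × 0.0637/(0.195 + 0.0637) = 0.739 μM/s.

0.739 μM/s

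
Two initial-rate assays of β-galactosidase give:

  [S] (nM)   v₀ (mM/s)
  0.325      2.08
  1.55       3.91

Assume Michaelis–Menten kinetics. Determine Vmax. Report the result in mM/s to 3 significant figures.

5.10 mM/s

In reciprocal form, 1/v = (Km/Vmax)·(1/[S]) + 1/Vmax. The two points give (1/[S], 1/v) = (3.077, 0.4808) and (0.6452, 0.2558).
Slope = (0.4808 − 0.2558)/(3.077 − 0.6452) = 0.09253; intercept = 0.4808 − 0.09253×3.077 = 0.1961.
Vmax = 1/intercept = 5.10 mM/s; Km = slope × Vmax = 0.09253 × 5.10 = 0.472 nM.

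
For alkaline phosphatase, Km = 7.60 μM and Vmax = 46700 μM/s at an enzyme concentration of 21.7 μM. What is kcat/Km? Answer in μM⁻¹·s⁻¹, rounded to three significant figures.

kcat = Vmax/[E]total = 46700/21.7 = 2150 s⁻¹.
kcat/Km = 2150/7.60 = 283 μM⁻¹·s⁻¹.

283 μM⁻¹·s⁻¹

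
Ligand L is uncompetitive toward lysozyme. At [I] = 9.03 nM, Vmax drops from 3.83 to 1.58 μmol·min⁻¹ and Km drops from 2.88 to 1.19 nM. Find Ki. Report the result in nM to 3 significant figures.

Uncompetitive: Vmax,app = Vmax/α (and Km,app = Km/α) with α = 1 + [I]/Ki.
α = Vmax/Vmax,app = 3.83/1.58 = 2.424.
Since α = 1 + [I]/Ki, [I]/Ki = 2.424 − 1 = 1.424 and Ki = 9.03/1.424 = 6.34 nM.

6.34 nM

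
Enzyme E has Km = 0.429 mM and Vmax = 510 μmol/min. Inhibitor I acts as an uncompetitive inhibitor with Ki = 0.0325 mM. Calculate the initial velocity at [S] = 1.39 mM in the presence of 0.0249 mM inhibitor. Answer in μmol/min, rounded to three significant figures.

246 μmol/min

α = 1 + [I]/Ki = 1 + 0.0249/0.0325 = 1.766.
For an uncompetitive inhibitor, both parameters are divided by α, giving Vmax/α and Km/α: Km,app = 0.243 mM, Vmax,app = 289 μmol/min.
v = Vmax,app·[S]/(Km,app + [S]) = 289 × 1.39/(0.243 + 1.39) = 246 μmol/min.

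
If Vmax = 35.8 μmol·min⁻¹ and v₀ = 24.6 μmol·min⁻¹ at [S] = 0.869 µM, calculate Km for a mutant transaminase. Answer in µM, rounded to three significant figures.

0.396 µM

From v = Vmax[S]/(Km+[S]), Km = [S](Vmax − v)/v.
Km = 0.869 × (35.8 − 24.6) / 24.6 = 9.733/24.6 = 0.396 µM.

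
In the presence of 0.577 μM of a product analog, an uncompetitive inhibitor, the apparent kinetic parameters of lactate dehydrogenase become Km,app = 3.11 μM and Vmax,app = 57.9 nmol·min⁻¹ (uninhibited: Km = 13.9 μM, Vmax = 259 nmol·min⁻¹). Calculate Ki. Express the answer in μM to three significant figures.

0.166 μM

Uncompetitive: Vmax,app = Vmax/α (and Km,app = Km/α) with α = 1 + [I]/Ki.
α = Vmax/Vmax,app = 259/57.9 = 4.473.
Ki = [I]/(α − 1) = 0.577/3.473 = 0.166 μM.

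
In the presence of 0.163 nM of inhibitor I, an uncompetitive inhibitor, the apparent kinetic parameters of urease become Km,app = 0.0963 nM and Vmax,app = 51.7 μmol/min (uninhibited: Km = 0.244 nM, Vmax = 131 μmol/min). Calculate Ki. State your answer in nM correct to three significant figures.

0.106 nM

Uncompetitive: Vmax,app = Vmax/α (and Km,app = Km/α) with α = 1 + [I]/Ki.
α = Vmax/Vmax,app = 131/51.7 = 2.534.
Since α = 1 + [I]/Ki, [I]/Ki = 2.534 − 1 = 1.534 and Ki = 0.163/1.534 = 0.106 nM.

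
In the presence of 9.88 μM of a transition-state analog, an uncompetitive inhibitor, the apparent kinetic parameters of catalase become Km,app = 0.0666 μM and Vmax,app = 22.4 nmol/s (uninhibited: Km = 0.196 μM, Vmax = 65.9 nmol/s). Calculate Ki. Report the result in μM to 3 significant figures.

5.09 μM

Uncompetitive: Vmax,app = Vmax/α (and Km,app = Km/α) with α = 1 + [I]/Ki.
α = Vmax/Vmax,app = 65.9/22.4 = 2.942.
Since α = 1 + [I]/Ki, [I]/Ki = 2.942 − 1 = 1.942 and Ki = 9.88/1.942 = 5.09 μM.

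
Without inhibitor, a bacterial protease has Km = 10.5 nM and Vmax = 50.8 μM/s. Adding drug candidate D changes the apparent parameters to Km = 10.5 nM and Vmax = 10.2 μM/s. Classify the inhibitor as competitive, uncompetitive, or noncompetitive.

noncompetitive

Vmax decreases (50.8 → 10.2 μM/s) while Km is unchanged — pure noncompetitive inhibition.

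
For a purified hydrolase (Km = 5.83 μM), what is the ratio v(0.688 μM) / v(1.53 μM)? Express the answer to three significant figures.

0.508

The fractional saturations are [S]/(Km+[S]) = 1.53/7.360 = 0.2079 and 0.688/6.518 = 0.1056.
v₂/v₁ is just their ratio: 0.1056/0.2079 = 0.508.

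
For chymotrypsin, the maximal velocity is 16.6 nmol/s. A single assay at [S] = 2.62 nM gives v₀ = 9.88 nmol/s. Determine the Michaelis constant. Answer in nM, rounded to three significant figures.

v/Vmax = 9.88/16.6 = 0.5952 = [S]/(Km+[S]).
So Km + [S] = [S]/0.5952 = 4.402 nM, giving Km = 4.402 − 2.62 = 1.78 nM.

1.78 nM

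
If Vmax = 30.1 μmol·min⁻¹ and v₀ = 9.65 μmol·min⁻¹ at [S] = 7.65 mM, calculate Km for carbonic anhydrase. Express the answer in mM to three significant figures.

v/Vmax = 9.65/30.1 = 0.3206 = [S]/(Km+[S]).
So Km + [S] = [S]/0.3206 = 23.86 mM, giving Km = 23.86 − 7.65 = 16.2 mM.

16.2 mM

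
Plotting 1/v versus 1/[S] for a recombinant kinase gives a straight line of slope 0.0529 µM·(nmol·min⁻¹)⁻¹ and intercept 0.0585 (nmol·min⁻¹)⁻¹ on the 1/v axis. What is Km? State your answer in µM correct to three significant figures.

y-intercept = 1/Vmax ⇒ Vmax = 17.1 nmol·min⁻¹; slope = Km/Vmax ⇒ Km = slope × Vmax.
Km = 0.0529 × 17.1 = 0.904 µM.

0.904 µM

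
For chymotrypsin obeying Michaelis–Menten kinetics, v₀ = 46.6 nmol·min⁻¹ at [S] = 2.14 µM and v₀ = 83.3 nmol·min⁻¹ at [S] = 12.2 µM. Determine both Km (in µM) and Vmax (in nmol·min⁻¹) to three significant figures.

From v = Vmax[S]/(Km+[S]), each point gives Vmax = v(Km+[S])/[S].
Equating: 46.6(Km+2.14)/2.14 = 83.3(Km+12.2)/12.2.
21.78·Km + 46.6 = 6.828·Km + 83.3, so (21.78 − 6.828)·Km = 83.3 − 46.6.
Km = 36.70/14.95 = 2.46 µM; then Vmax = 46.6(2.46+2.14)/2.14 = 100 nmol·min⁻¹.

Km = 2.46 µM; Vmax = 100 nmol·min⁻¹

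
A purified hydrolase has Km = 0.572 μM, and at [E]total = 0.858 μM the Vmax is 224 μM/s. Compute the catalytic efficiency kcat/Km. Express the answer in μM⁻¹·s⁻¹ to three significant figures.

456 μM⁻¹·s⁻¹

kcat = Vmax/[E]total = 224/0.858 = 261 s⁻¹.
kcat/Km = 261/0.572 = 456 μM⁻¹·s⁻¹.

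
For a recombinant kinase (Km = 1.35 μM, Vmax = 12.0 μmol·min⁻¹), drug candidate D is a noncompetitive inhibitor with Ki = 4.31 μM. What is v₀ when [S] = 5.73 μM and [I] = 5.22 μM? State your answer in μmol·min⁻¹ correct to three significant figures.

With α = 1 + [I]/Ki = 1 + 5.22/4.31 = 2.211, the noncompetitive rate law is v = (Vmax/α)·[S] / (Km + [S]).
v = (12.0/2.211)×5.73 / (1.35 + 5.73) = 31.10/7.080 = 4.39 μmol·min⁻¹.

4.39 μmol·min⁻¹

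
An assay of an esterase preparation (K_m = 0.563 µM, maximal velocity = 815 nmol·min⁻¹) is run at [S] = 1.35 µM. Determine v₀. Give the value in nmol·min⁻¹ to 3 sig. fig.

575 nmol·min⁻¹

v = Vmax·[S]/(Km + [S]) = 815 × 1.35 / (0.563 + 1.35)
  = 1100 / 1.913 = 575 nmol·min⁻¹.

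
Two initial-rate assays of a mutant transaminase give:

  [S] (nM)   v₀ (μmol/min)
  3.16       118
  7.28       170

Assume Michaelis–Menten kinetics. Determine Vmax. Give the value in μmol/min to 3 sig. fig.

257 μmol/min

In reciprocal form, 1/v = (Km/Vmax)·(1/[S]) + 1/Vmax. The two points give (1/[S], 1/v) = (0.3165, 0.008475) and (0.1374, 0.005882).
Slope = (0.008475 − 0.005882)/(0.3165 − 0.1374) = 0.01447; intercept = 0.008475 − 0.01447×0.3165 = 0.003894.
Vmax = 1/intercept = 257 μmol/min; Km = slope × Vmax = 0.01447 × 257 = 3.72 nM.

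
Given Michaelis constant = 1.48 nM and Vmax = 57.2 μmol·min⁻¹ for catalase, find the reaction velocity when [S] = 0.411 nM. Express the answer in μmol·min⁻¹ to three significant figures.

[S]/(Km+[S]) = 0.411/1.891 = 0.2173, the fractional saturation.
v = 0.2173 × Vmax = 0.2173 × 57.2 = 12.4 μmol·min⁻¹.

12.4 μmol·min⁻¹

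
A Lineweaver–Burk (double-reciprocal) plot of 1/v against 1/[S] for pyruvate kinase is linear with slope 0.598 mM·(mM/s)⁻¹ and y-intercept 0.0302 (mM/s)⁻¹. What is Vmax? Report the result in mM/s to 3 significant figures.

The y-intercept of a Lineweaver–Burk plot equals 1/Vmax, so Vmax = 1/0.0302 = 33.1 mM/s.

33.1 mM/s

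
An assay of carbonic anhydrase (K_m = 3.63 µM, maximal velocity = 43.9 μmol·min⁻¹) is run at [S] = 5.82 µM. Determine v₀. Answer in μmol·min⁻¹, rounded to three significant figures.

27.0 μmol·min⁻¹

v = Vmax·[S]/(Km + [S]) = 43.9 × 5.82 / (3.63 + 5.82)
  = 255.5 / 9.450 = 27.0 μmol·min⁻¹.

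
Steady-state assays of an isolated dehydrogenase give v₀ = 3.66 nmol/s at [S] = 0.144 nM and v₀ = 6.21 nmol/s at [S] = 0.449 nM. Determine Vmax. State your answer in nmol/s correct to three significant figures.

9.25 nmol/s

From v = Vmax[S]/(Km+[S]), each point gives Vmax = v(Km+[S])/[S].
Equating: 3.66(Km+0.144)/0.144 = 6.21(Km+0.449)/0.449.
25.42·Km + 3.66 = 13.83·Km + 6.21, so (25.42 − 13.83)·Km = 6.21 − 3.66.
Km = 2.550/11.59 = 0.220 nM; then Vmax = 3.66(0.220+0.144)/0.144 = 9.25 nmol/s.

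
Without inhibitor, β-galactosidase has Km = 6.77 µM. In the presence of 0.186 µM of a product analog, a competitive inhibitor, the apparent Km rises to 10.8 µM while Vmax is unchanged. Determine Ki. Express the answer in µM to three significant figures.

0.312 µM

Competitive: Km,app = α·Km with α = 1 + [I]/Ki.
α = Km,app/Km = 10.8/6.77 = 1.595.
Since α = 1 + [I]/Ki, [I]/Ki = 1.595 − 1 = 0.5953 and Ki = 0.186/0.5953 = 0.312 µM.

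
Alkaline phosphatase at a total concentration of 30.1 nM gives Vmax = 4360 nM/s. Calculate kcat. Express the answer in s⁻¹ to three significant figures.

kcat = Vmax/[E]total = 4360 nM/s / 30.1 nM = 145 s⁻¹.

145 s⁻¹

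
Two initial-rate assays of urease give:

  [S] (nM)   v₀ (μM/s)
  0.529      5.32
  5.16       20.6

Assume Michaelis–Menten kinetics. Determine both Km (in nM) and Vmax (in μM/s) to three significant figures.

Km = 2.52 nM; Vmax = 30.7 μM/s

In reciprocal form, 1/v = (Km/Vmax)·(1/[S]) + 1/Vmax. The two points give (1/[S], 1/v) = (1.890, 0.1880) and (0.1938, 0.04854).
Slope = (0.1880 − 0.04854)/(1.890 − 0.1938) = 0.08218; intercept = 0.1880 − 0.08218×1.890 = 0.03262.
Vmax = 1/intercept = 30.7 μM/s; Km = slope × Vmax = 0.08218 × 30.7 = 2.52 nM.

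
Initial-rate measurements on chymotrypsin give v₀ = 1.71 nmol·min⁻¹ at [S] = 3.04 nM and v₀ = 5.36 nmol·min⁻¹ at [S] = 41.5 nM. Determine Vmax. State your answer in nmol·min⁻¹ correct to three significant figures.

In reciprocal form, 1/v = (Km/Vmax)·(1/[S]) + 1/Vmax. The two points give (1/[S], 1/v) = (0.3289, 0.5848) and (0.02410, 0.1866).
Slope = (0.5848 − 0.1866)/(0.3289 − 0.02410) = 1.306; intercept = 0.5848 − 1.306×0.3289 = 0.1551.
Vmax = 1/intercept = 6.45 nmol·min⁻¹; Km = slope × Vmax = 1.306 × 6.45 = 8.42 nM.

6.45 nmol·min⁻¹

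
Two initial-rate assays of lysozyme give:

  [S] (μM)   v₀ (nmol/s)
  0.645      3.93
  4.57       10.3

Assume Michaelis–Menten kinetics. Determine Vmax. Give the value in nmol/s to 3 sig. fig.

14.0 nmol/s

In reciprocal form, 1/v = (Km/Vmax)·(1/[S]) + 1/Vmax. The two points give (1/[S], 1/v) = (1.550, 0.2545) and (0.2188, 0.09709).
Slope = (0.2545 − 0.09709)/(1.550 − 0.2188) = 0.1182; intercept = 0.2545 − 0.1182×1.550 = 0.07123.
Vmax = 1/intercept = 14.0 nmol/s; Km = slope × Vmax = 0.1182 × 14.0 = 1.66 μM.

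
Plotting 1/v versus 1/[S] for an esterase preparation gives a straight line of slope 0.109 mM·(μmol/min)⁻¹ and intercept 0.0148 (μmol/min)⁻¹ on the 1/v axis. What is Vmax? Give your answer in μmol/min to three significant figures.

67.6 μmol/min

The y-intercept of a Lineweaver–Burk plot equals 1/Vmax, so Vmax = 1/0.0148 = 67.6 μmol/min.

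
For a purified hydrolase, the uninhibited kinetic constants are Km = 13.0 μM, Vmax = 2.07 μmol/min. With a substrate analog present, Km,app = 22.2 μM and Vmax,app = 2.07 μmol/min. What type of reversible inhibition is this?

competitive

Km increases (13.0 → 22.2 μM) while Vmax is unchanged — the hallmark of competitive inhibition.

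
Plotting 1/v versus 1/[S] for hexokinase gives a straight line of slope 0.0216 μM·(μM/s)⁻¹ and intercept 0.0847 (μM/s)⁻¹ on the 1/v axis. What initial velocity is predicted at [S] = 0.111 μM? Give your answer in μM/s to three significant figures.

3.58 μM/s

The y-intercept is 1/Vmax, so Vmax = 1/0.0847 = 11.8 μM/s.
The slope is Km/Vmax, so Km = 0.0216 × 11.8 = 0.255 μM.
Then v = 11.8 × 0.111/(0.255 + 0.111) = 3.58 μM/s.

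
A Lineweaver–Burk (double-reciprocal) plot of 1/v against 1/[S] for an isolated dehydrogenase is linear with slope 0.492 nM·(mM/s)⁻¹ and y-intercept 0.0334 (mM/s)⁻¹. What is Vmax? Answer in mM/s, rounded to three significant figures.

29.9 mM/s

The y-intercept of a Lineweaver–Burk plot equals 1/Vmax, so Vmax = 1/0.0334 = 29.9 mM/s.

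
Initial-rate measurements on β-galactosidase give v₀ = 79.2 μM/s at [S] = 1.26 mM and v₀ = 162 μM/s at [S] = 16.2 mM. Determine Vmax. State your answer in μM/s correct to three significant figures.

178 μM/s

From v = Vmax[S]/(Km+[S]), each point gives Vmax = v(Km+[S])/[S].
Equating: 79.2(Km+1.26)/1.26 = 162(Km+16.2)/16.2.
62.86·Km + 79.2 = 10.00·Km + 162, so (62.86 − 10.00)·Km = 162 − 79.2.
Km = 82.80/52.86 = 1.57 mM; then Vmax = 79.2(1.57+1.26)/1.26 = 178 μM/s.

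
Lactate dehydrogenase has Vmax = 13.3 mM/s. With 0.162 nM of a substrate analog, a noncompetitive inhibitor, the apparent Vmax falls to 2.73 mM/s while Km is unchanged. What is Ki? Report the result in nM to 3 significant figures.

0.0418 nM

Noncompetitive: Vmax,app = Vmax/α with α = 1 + [I]/Ki.
α = Vmax/Vmax,app = 13.3/2.73 = 4.872.
Since α = 1 + [I]/Ki, [I]/Ki = 4.872 − 1 = 3.872 and Ki = 0.162/3.872 = 0.0418 nM.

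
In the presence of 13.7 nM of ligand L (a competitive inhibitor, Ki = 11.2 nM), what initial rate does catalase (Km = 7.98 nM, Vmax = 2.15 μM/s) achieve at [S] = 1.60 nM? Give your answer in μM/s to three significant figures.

With α = 1 + [I]/Ki = 1 + 13.7/11.2 = 2.223, the competitive rate law is v = Vmax[S] / (αKm + [S]).
v = 2.15×1.60 / (2.223×7.98 + 1.60) = 3.440/19.34 = 0.178 μM/s.

0.178 μM/s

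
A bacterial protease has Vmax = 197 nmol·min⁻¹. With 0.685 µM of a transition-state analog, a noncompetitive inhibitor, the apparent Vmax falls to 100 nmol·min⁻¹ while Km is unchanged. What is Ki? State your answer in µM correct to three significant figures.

Noncompetitive: Vmax,app = Vmax/α with α = 1 + [I]/Ki.
α = Vmax/Vmax,app = 197/100 = 1.970.
Ki = [I]/(α − 1) = 0.685/0.9700 = 0.706 µM.

0.706 µM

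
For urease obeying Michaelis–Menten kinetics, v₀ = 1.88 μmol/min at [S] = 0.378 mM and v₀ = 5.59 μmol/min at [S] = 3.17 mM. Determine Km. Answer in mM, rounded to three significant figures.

1.16 mM

From v = Vmax[S]/(Km+[S]), each point gives Vmax = v(Km+[S])/[S].
Equating: 1.88(Km+0.378)/0.378 = 5.59(Km+3.17)/3.17.
4.974·Km + 1.88 = 1.763·Km + 5.59, so (4.974 − 1.763)·Km = 5.59 − 1.88.
Km = 3.710/3.210 = 1.16 mM; then Vmax = 1.88(1.16+0.378)/0.378 = 7.63 μmol/min.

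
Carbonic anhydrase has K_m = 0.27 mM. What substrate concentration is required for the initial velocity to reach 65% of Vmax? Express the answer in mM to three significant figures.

v/Vmax = [S]/(Km+[S]) = 0.65, so [S] = Km·0.65/(1 − 0.65) = 0.27 × 1.857.
[S] = 0.501 mM.

0.501 mM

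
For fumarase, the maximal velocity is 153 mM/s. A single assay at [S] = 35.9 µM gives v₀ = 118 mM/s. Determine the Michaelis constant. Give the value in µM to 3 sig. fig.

10.6 µM

v/Vmax = 118/153 = 0.7712 = [S]/(Km+[S]).
So Km + [S] = [S]/0.7712 = 46.55 µM, giving Km = 46.55 − 35.9 = 10.6 µM.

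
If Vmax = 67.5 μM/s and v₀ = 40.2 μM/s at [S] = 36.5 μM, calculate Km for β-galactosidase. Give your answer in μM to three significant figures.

24.8 μM

v/Vmax = 40.2/67.5 = 0.5956 = [S]/(Km+[S]).
So Km + [S] = [S]/0.5956 = 61.29 μM, giving Km = 61.29 − 36.5 = 24.8 μM.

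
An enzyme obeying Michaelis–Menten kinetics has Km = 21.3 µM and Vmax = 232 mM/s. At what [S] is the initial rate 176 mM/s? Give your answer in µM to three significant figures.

The required fractional saturation is v/Vmax = 176/232 = 0.7586.
Then [S]/(Km+[S]) = 0.7586 ⇒ [S] = 21.3 × 0.7586/(1 − 0.7586) = 66.9 µM.

66.9 µM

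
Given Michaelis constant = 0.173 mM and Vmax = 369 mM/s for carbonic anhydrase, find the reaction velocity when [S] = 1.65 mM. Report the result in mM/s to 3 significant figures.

v = Vmax·[S]/(Km + [S]) = 369 × 1.65 / (0.173 + 1.65)
  = 608.8 / 1.823 = 334 mM/s.

334 mM/s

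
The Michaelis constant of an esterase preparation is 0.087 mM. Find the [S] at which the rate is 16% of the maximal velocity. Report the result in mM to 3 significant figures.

0.0166 mM

v/Vmax = [S]/(Km+[S]) = 0.16, so [S] = Km·0.16/(1 − 0.16) = 0.087 × 0.1905.
[S] = 0.0166 mM.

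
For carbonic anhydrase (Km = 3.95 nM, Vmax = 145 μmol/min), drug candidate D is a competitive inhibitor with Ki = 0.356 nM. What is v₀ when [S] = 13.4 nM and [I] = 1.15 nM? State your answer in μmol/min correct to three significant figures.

α = 1 + [I]/Ki = 1 + 1.15/0.356 = 4.230.
For a competitive inhibitor, Vmax is unchanged and the apparent Km becomes α·Km: Km,app = 16.7 nM, Vmax,app = 145 μmol/min.
v = Vmax,app·[S]/(Km,app + [S]) = 145 × 13.4/(16.7 + 13.4) = 64.5 μmol/min.

64.5 μmol/min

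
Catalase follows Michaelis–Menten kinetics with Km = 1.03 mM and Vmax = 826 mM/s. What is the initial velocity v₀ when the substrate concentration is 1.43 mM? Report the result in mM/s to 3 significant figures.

v = Vmax·[S]/(Km + [S]) = 826 × 1.43 / (1.03 + 1.43)
  = 1181 / 2.460 = 480 mM/s.

480 mM/s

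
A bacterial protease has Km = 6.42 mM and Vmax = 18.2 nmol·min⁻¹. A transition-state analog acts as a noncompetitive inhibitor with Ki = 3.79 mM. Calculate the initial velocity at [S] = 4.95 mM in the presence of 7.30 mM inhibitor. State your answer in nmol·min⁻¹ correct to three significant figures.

2.71 nmol·min⁻¹

With α = 1 + [I]/Ki = 1 + 7.30/3.79 = 2.926, the noncompetitive rate law is v = (Vmax/α)·[S] / (Km + [S]).
v = (18.2/2.926)×4.95 / (6.42 + 4.95) = 30.79/11.37 = 2.71 nmol·min⁻¹.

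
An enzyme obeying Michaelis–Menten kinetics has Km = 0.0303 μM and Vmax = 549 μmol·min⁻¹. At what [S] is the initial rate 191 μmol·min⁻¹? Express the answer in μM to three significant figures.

The required fractional saturation is v/Vmax = 191/549 = 0.3479.
Then [S]/(Km+[S]) = 0.3479 ⇒ [S] = 0.0303 × 0.3479/(1 − 0.3479) = 0.0162 μM.

0.0162 μM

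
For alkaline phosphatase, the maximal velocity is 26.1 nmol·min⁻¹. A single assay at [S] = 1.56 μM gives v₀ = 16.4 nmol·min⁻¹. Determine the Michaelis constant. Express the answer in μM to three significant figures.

0.923 μM

v/Vmax = 16.4/26.1 = 0.6284 = [S]/(Km+[S]).
So Km + [S] = [S]/0.6284 = 2.483 μM, giving Km = 2.483 − 1.56 = 0.923 μM.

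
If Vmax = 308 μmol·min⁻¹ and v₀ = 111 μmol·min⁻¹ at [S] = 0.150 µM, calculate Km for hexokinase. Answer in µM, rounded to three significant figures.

From v = Vmax[S]/(Km+[S]), Km = [S](Vmax − v)/v.
Km = 0.150 × (308 − 111) / 111 = 29.55/111 = 0.266 µM.

0.266 µM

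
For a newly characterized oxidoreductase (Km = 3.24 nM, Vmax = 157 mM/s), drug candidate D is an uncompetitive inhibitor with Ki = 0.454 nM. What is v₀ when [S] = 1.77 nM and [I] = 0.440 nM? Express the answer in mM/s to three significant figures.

With α = 1 + [I]/Ki = 1 + 0.440/0.454 = 1.969, the uncompetitive rate law is v = (Vmax/α)·[S] / (Km/α + [S]).
v = (157/1.969)×1.77 / (3.24/1.969 + 1.77) = 141.1/3.415 = 41.3 mM/s.

41.3 mM/s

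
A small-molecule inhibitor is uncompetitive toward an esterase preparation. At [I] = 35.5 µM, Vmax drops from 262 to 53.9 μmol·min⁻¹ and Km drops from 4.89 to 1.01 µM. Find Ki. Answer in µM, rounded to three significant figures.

Uncompetitive: Vmax,app = Vmax/α (and Km,app = Km/α) with α = 1 + [I]/Ki.
α = Vmax/Vmax,app = 262/53.9 = 4.861.
Since α = 1 + [I]/Ki, [I]/Ki = 4.861 − 1 = 3.861 and Ki = 35.5/3.861 = 9.19 µM.

9.19 µM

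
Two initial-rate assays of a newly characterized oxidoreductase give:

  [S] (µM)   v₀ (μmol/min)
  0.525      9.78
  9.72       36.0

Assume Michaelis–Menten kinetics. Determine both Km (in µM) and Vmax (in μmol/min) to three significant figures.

Km = 1.76 µM; Vmax = 42.5 μmol/min

In reciprocal form, 1/v = (Km/Vmax)·(1/[S]) + 1/Vmax. The two points give (1/[S], 1/v) = (1.905, 0.1022) and (0.1029, 0.02778).
Slope = (0.1022 − 0.02778)/(1.905 − 0.1029) = 0.04133; intercept = 0.1022 − 0.04133×1.905 = 0.02353.
Vmax = 1/intercept = 42.5 μmol/min; Km = slope × Vmax = 0.04133 × 42.5 = 1.76 µM.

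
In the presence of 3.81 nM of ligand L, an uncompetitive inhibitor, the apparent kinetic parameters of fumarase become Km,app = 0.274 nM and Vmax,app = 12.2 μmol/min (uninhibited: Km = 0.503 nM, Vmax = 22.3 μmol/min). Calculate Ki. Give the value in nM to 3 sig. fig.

Uncompetitive: Vmax,app = Vmax/α (and Km,app = Km/α) with α = 1 + [I]/Ki.
α = Vmax/Vmax,app = 22.3/12.2 = 1.828.
Ki = [I]/(α − 1) = 3.81/0.8279 = 4.60 nM.

4.60 nM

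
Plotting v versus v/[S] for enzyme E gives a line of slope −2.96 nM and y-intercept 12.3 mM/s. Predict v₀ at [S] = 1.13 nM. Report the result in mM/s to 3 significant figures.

In the Eadie–Hofstee form v = Vmax − Km·(v/[S]), the slope is −Km and the intercept is Vmax, so Km = 2.96 nM and Vmax = 12.3 mM/s.
v = 12.3 × 1.13/(2.96 + 1.13) = 3.40 mM/s.

3.40 mM/s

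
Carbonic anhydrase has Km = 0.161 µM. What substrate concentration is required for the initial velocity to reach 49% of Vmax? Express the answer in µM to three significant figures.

v/Vmax = [S]/(Km+[S]) = 0.49, so [S] = Km·0.49/(1 − 0.49) = 0.161 × 0.9608.
[S] = 0.155 µM.

0.155 µM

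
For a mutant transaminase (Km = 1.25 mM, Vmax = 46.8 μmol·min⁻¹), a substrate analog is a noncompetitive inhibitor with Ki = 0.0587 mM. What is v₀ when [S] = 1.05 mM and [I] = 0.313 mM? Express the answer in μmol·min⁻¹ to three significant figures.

3.37 μmol·min⁻¹

α = 1 + [I]/Ki = 1 + 0.313/0.0587 = 6.332.
For a noncompetitive inhibitor, Vmax is reduced to Vmax/α while Km is unchanged: Km,app = 1.25 mM, Vmax,app = 7.39 μmol·min⁻¹.
v = Vmax,app·[S]/(Km,app + [S]) = 7.39 × 1.05/(1.25 + 1.05) = 3.37 μmol·min⁻¹.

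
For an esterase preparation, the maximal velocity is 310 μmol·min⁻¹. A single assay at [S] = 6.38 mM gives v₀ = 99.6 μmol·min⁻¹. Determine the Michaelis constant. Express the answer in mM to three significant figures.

13.5 mM

From v = Vmax[S]/(Km+[S]), Km = [S](Vmax − v)/v.
Km = 6.38 × (310 − 99.6) / 99.6 = 1342/99.6 = 13.5 mM.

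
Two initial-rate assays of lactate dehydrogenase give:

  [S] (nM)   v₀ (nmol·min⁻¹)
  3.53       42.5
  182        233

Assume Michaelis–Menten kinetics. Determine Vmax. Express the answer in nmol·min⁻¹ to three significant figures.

In reciprocal form, 1/v = (Km/Vmax)·(1/[S]) + 1/Vmax. The two points give (1/[S], 1/v) = (0.2833, 0.02353) and (0.005495, 0.004292).
Slope = (0.02353 − 0.004292)/(0.2833 − 0.005495) = 0.06925; intercept = 0.02353 − 0.06925×0.2833 = 0.003911.
Vmax = 1/intercept = 256 nmol·min⁻¹; Km = slope × Vmax = 0.06925 × 256 = 17.7 nM.

256 nmol·min⁻¹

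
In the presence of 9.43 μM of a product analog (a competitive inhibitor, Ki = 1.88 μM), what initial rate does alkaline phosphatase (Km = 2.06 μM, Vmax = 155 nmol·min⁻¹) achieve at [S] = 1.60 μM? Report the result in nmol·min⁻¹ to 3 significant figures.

17.7 nmol·min⁻¹

With α = 1 + [I]/Ki = 1 + 9.43/1.88 = 6.016, the competitive rate law is v = Vmax[S] / (αKm + [S]).
v = 155×1.60 / (6.016×2.06 + 1.60) = 248.0/13.99 = 17.7 nmol·min⁻¹.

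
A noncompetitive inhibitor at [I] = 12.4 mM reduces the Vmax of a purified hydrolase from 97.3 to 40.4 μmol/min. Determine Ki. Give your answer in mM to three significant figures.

Noncompetitive: Vmax,app = Vmax/α with α = 1 + [I]/Ki.
α = Vmax/Vmax,app = 97.3/40.4 = 2.408.
Ki = [I]/(α − 1) = 12.4/1.408 = 8.80 mM.

8.80 mM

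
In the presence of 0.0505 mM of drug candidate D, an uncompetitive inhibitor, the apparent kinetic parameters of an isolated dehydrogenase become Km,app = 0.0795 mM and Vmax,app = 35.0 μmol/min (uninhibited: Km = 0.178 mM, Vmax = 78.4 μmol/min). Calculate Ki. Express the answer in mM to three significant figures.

Uncompetitive: Vmax,app = Vmax/α (and Km,app = Km/α) with α = 1 + [I]/Ki.
α = Vmax/Vmax,app = 78.4/35.0 = 2.240.
Ki = [I]/(α − 1) = 0.0505/1.240 = 0.0407 mM.

0.0407 mM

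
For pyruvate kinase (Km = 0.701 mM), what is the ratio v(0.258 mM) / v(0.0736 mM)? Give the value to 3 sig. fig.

2.83

Since Vmax cancels, v₂/v₁ = [S]₂(Km+[S]₁) / [S]₁(Km+[S]₂).
= 0.258×(0.701+0.0736) / (0.0736×(0.701+0.258)) = 0.1998/0.07058 = 2.83.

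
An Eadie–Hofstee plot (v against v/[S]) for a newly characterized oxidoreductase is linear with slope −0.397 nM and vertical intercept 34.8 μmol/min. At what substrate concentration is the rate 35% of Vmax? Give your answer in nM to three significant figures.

0.214 nM

The Eadie–Hofstee slope gives Km = 0.397 nM (slope = −Km).
v/Vmax = [S]/(Km+[S]) = 0.35 ⇒ [S] = Km·0.35/(1−0.35) = 0.397 × 0.5385 = 0.214 nM.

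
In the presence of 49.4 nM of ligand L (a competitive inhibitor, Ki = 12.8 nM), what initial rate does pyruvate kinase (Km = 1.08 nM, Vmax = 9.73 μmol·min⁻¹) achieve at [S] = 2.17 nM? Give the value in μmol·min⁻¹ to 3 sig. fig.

2.85 μmol·min⁻¹

With α = 1 + [I]/Ki = 1 + 49.4/12.8 = 4.859, the competitive rate law is v = Vmax[S] / (αKm + [S]).
v = 9.73×2.17 / (4.859×1.08 + 2.17) = 21.11/7.418 = 2.85 μmol·min⁻¹.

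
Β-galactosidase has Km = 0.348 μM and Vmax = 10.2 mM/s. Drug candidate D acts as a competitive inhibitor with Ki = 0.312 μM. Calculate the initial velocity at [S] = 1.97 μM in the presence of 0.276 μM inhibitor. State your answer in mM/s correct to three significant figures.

With α = 1 + [I]/Ki = 1 + 0.276/0.312 = 1.885, the competitive rate law is v = Vmax[S] / (αKm + [S]).
v = 10.2×1.97 / (1.885×0.348 + 1.97) = 20.09/2.626 = 7.65 mM/s.

7.65 mM/s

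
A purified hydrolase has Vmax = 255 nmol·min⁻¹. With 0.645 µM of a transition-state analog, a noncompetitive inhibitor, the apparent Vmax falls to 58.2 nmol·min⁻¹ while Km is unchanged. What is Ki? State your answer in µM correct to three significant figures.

0.191 µM

Noncompetitive: Vmax,app = Vmax/α with α = 1 + [I]/Ki.
α = Vmax/Vmax,app = 255/58.2 = 4.381.
Since α = 1 + [I]/Ki, [I]/Ki = 4.381 − 1 = 3.381 and Ki = 0.645/3.381 = 0.191 µM.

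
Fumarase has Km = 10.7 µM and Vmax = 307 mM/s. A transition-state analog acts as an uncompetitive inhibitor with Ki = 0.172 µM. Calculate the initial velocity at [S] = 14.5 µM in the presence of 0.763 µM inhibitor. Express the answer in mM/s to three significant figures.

49.7 mM/s

With α = 1 + [I]/Ki = 1 + 0.763/0.172 = 5.436, the uncompetitive rate law is v = (Vmax/α)·[S] / (Km/α + [S]).
v = (307/5.436)×14.5 / (10.7/5.436 + 14.5) = 818.9/16.47 = 49.7 mM/s.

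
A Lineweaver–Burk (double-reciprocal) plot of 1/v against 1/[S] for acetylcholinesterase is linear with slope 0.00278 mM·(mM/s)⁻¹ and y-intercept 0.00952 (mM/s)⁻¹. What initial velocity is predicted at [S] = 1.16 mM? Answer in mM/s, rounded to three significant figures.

83.9 mM/s

The y-intercept is 1/Vmax, so Vmax = 1/0.00952 = 105 mM/s.
The slope is Km/Vmax, so Km = 0.00278 × 105 = 0.292 mM.
Then v = 105 × 1.16/(0.292 + 1.16) = 83.9 mM/s.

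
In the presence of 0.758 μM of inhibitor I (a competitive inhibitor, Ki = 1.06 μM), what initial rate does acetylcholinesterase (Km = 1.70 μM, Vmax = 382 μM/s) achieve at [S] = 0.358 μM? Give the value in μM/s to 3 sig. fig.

With α = 1 + [I]/Ki = 1 + 0.758/1.06 = 1.715, the competitive rate law is v = Vmax[S] / (αKm + [S]).
v = 382×0.358 / (1.715×1.70 + 0.358) = 136.8/3.274 = 41.8 μM/s.

41.8 μM/s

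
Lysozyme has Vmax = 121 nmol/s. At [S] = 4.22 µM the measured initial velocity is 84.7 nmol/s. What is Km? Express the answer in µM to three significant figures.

v/Vmax = 84.7/121 = 0.7000 = [S]/(Km+[S]).
So Km + [S] = [S]/0.7000 = 6.029 µM, giving Km = 6.029 − 4.22 = 1.81 µM.

1.81 µM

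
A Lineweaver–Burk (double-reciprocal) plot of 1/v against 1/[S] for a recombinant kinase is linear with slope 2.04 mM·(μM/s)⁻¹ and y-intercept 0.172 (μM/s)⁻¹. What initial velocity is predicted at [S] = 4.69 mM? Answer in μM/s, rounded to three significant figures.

1.65 μM/s

The y-intercept is 1/Vmax, so Vmax = 1/0.172 = 5.81 μM/s.
The slope is Km/Vmax, so Km = 2.04 × 5.81 = 11.9 mM.
Then v = 5.81 × 4.69/(11.9 + 4.69) = 1.65 μM/s.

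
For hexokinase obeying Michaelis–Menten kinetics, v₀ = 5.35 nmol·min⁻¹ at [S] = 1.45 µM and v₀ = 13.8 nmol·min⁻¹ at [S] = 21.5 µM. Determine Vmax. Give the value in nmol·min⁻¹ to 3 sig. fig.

15.6 nmol·min⁻¹

From v = Vmax[S]/(Km+[S]), each point gives Vmax = v(Km+[S])/[S].
Equating: 5.35(Km+1.45)/1.45 = 13.8(Km+21.5)/21.5.
3.690·Km + 5.35 = 0.6419·Km + 13.8, so (3.690 − 0.6419)·Km = 13.8 − 5.35.
Km = 8.450/3.048 = 2.77 µM; then Vmax = 5.35(2.77+1.45)/1.45 = 15.6 nmol·min⁻¹.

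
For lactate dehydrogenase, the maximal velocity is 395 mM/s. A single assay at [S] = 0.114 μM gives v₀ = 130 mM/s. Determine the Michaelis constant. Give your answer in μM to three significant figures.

v/Vmax = 130/395 = 0.3291 = [S]/(Km+[S]).
So Km + [S] = [S]/0.3291 = 0.3464 μM, giving Km = 0.3464 − 0.114 = 0.232 μM.

0.232 μM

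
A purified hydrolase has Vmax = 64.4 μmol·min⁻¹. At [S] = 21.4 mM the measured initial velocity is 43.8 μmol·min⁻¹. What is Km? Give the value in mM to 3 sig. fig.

10.1 mM

From v = Vmax[S]/(Km+[S]), Km = [S](Vmax − v)/v.
Km = 21.4 × (64.4 − 43.8) / 43.8 = 440.8/43.8 = 10.1 mM.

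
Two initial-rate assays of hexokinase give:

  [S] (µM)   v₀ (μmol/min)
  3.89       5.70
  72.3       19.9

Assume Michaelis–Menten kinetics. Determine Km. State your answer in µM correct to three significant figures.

From v = Vmax[S]/(Km+[S]), each point gives Vmax = v(Km+[S])/[S].
Equating: 5.70(Km+3.89)/3.89 = 19.9(Km+72.3)/72.3.
1.465·Km + 5.70 = 0.2752·Km + 19.9, so (1.465 − 0.2752)·Km = 19.9 − 5.70.
Km = 14.20/1.190 = 11.9 µM; then Vmax = 5.70(11.9+3.89)/3.89 = 23.2 μmol/min.

11.9 µM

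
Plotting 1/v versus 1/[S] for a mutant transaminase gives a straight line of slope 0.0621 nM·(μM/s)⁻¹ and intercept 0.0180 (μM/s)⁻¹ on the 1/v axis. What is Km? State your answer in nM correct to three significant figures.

3.45 nM

y-intercept = 1/Vmax ⇒ Vmax = 55.6 μM/s; slope = Km/Vmax ⇒ Km = slope × Vmax.
Km = 0.0621 × 55.6 = 3.45 nM.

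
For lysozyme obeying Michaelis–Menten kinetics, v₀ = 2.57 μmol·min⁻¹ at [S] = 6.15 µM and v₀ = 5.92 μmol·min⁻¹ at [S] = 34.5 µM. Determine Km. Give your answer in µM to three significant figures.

In reciprocal form, 1/v = (Km/Vmax)·(1/[S]) + 1/Vmax. The two points give (1/[S], 1/v) = (0.1626, 0.3891) and (0.02899, 0.1689).
Slope = (0.3891 − 0.1689)/(0.1626 − 0.02899) = 1.648; intercept = 0.3891 − 1.648×0.1626 = 0.1212.
Vmax = 1/intercept = 8.25 μmol·min⁻¹; Km = slope × Vmax = 1.648 × 8.25 = 13.6 µM.

13.6 µM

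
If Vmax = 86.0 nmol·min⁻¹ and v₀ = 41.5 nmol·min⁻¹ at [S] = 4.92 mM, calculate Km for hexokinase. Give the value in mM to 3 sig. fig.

5.28 mM

From v = Vmax[S]/(Km+[S]), Km = [S](Vmax − v)/v.
Km = 4.92 × (86.0 − 41.5) / 41.5 = 218.9/41.5 = 5.28 mM.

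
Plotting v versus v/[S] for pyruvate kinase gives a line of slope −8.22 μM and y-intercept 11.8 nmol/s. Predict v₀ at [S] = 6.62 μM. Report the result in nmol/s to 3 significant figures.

5.26 nmol/s

In the Eadie–Hofstee form v = Vmax − Km·(v/[S]), the slope is −Km and the intercept is Vmax, so Km = 8.22 μM and Vmax = 11.8 nmol/s.
v = 11.8 × 6.62/(8.22 + 6.62) = 5.26 nmol/s.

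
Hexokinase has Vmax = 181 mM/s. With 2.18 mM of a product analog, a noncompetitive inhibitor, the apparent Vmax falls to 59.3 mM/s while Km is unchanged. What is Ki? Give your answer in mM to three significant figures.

Noncompetitive: Vmax,app = Vmax/α with α = 1 + [I]/Ki.
α = Vmax/Vmax,app = 181/59.3 = 3.052.
Since α = 1 + [I]/Ki, [I]/Ki = 3.052 − 1 = 2.052 and Ki = 2.18/2.052 = 1.06 mM.

1.06 mM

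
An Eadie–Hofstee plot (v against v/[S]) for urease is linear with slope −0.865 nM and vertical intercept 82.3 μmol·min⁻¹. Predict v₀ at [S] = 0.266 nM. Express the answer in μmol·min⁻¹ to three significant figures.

19.4 μmol·min⁻¹

In the Eadie–Hofstee form v = Vmax − Km·(v/[S]), the slope is −Km and the intercept is Vmax, so Km = 0.865 nM and Vmax = 82.3 μmol·min⁻¹.
v = 82.3 × 0.266/(0.865 + 0.266) = 19.4 μmol·min⁻¹.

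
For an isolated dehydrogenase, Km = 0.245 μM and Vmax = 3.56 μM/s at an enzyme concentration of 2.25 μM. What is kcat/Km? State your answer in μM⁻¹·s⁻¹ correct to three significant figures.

6.46 μM⁻¹·s⁻¹

kcat = Vmax/[E]total = 3.56/2.25 = 1.58 s⁻¹.
kcat/Km = 1.58/0.245 = 6.46 μM⁻¹·s⁻¹.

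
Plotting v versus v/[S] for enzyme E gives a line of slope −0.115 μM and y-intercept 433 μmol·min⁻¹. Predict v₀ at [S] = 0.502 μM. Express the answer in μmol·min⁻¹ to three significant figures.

In the Eadie–Hofstee form v = Vmax − Km·(v/[S]), the slope is −Km and the intercept is Vmax, so Km = 0.115 μM and Vmax = 433 μmol·min⁻¹.
v = 433 × 0.502/(0.115 + 0.502) = 352 μmol·min⁻¹.

352 μmol·min⁻¹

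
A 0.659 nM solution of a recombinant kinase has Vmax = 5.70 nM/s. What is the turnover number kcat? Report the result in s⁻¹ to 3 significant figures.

kcat = Vmax/[E]total = 5.70 nM/s / 0.659 nM = 8.65 s⁻¹.

8.65 s⁻¹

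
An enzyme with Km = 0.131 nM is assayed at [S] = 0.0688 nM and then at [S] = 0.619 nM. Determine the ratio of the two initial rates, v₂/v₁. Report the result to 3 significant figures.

2.40

The fractional saturations are [S]/(Km+[S]) = 0.0688/0.1998 = 0.3443 and 0.619/0.7500 = 0.8253.
v₂/v₁ is just their ratio: 0.8253/0.3443 = 2.40.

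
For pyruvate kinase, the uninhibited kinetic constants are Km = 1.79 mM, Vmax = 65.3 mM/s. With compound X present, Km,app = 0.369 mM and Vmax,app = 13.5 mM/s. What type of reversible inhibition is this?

uncompetitive

Both Km and Vmax decrease by the same factor (~4.85-fold) — characteristic of uncompetitive inhibition.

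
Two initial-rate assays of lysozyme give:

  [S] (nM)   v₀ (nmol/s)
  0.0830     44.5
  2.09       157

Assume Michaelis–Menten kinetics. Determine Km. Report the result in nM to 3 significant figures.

0.244 nM

From v = Vmax[S]/(Km+[S]), each point gives Vmax = v(Km+[S])/[S].
Equating: 44.5(Km+0.0830)/0.0830 = 157(Km+2.09)/2.09.
536.1·Km + 44.5 = 75.12·Km + 157, so (536.1 − 75.12)·Km = 157 − 44.5.
Km = 112.5/461.0 = 0.244 nM; then Vmax = 44.5(0.244+0.0830)/0.0830 = 175 nmol/s.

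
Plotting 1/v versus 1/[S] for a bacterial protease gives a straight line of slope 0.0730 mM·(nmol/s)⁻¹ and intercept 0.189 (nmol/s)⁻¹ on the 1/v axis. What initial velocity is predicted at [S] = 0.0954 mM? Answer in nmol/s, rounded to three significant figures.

1.05 nmol/s

The y-intercept is 1/Vmax, so Vmax = 1/0.189 = 5.29 nmol/s.
The slope is Km/Vmax, so Km = 0.0730 × 5.29 = 0.386 mM.
Then v = 5.29 × 0.0954/(0.386 + 0.0954) = 1.05 nmol/s.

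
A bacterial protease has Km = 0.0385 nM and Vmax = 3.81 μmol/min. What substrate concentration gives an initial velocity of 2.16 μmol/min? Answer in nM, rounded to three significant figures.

0.0504 nM

The required fractional saturation is v/Vmax = 2.16/3.81 = 0.5669.
Then [S]/(Km+[S]) = 0.5669 ⇒ [S] = 0.0385 × 0.5669/(1 − 0.5669) = 0.0504 nM.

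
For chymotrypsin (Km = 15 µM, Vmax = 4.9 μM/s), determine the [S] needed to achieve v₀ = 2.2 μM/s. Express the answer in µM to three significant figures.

12.2 µM

The required fractional saturation is v/Vmax = 2.2/4.9 = 0.4490.
Then [S]/(Km+[S]) = 0.4490 ⇒ [S] = 15 × 0.4490/(1 − 0.4490) = 12.2 µM.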